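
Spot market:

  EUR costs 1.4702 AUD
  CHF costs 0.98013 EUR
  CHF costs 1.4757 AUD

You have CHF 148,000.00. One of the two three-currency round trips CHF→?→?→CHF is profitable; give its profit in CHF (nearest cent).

Profitable loop is CHF → AUD → EUR → CHF:
CHF 148,000.00 × 1.4757 = AUD 218,403.60
AUD 218,403.60 ÷ 1.4702 = EUR 148,553.67
EUR 148,553.67 ÷ 0.98013 = CHF 151,565.27
Profit = CHF 151,565.27 − CHF 148,000.00

Profit: CHF 3,565.27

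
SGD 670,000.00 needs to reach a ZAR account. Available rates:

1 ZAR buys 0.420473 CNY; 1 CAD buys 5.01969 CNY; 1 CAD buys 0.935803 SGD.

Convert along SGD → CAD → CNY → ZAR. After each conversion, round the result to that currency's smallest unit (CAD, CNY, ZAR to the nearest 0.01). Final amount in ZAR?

ZAR 8,547,303.99

SGD 670,000.00 ÷ 0.935803 = CAD 715,962.65
CAD 715,962.65 × 5.01969 = CNY 3,593,910.55
CNY 3,593,910.55 ÷ 0.420473 = ZAR 8,547,303.99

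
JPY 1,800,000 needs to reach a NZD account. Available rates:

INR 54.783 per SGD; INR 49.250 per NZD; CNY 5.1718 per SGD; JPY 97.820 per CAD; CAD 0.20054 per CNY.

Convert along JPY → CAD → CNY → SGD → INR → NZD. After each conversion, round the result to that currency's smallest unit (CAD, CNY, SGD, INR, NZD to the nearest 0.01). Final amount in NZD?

JPY 1,800,000 ÷ 97.820 = CAD 18,401.14
CAD 18,401.14 ÷ 0.20054 = CNY 91,757.95
CNY 91,757.95 ÷ 5.1718 = SGD 17,741.98
SGD 17,741.98 × 54.783 = INR 971,958.89
INR 971,958.89 ÷ 49.250 = NZD 19,735.21

NZD 19,735.21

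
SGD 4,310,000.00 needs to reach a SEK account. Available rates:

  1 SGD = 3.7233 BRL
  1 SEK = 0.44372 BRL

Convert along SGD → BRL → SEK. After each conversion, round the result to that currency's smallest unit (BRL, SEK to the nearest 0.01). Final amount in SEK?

SGD 4,310,000.00 × 3.7233 = BRL 16,047,423.00
BRL 16,047,423.00 ÷ 0.44372 = SEK 36,165,651.76

SEK 36,165,651.76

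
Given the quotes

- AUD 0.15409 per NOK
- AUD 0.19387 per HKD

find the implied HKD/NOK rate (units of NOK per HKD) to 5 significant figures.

1 HKD × 0.19387 = 0.19387 AUD
0.19387 AUD ÷ 0.15409 = 1.25816 NOK

HKD/NOK = 1.2582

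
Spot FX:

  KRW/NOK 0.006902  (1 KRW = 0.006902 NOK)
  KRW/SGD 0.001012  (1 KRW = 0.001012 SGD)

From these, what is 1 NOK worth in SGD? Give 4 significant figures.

NOK/SGD = 0.1466

1 NOK ÷ 0.006902 = 144.886 KRW
144.886 KRW × 0.001012 = 0.146624 SGD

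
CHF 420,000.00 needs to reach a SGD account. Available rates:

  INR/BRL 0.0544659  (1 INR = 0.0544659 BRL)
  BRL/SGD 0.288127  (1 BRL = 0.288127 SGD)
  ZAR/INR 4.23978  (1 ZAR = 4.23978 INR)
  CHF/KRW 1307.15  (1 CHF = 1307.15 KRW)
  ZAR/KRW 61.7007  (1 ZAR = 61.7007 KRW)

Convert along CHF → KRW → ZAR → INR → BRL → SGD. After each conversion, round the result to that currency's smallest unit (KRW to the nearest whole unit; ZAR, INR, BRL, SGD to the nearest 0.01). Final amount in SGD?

SGD 592,020.29

CHF 420,000.00 × 1307.15 = KRW 549,003,000
KRW 549,003,000 ÷ 61.7007 = ZAR 8,897,840.71
ZAR 8,897,840.71 × 4.23978 = INR 37,724,887.09
INR 37,724,887.09 × 0.0544659 = BRL 2,054,719.93
BRL 2,054,719.93 × 0.288127 = SGD 592,020.29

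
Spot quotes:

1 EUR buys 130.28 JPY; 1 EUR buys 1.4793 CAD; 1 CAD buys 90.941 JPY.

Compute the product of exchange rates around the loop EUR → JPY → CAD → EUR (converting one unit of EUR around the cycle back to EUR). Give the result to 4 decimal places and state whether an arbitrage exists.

Around EUR → JPY → CAD → EUR: 1 × 130.28 ÷ 90.941 ÷ 1.4793 = 0.968416
Product < 1; profitable direction is EUR → CAD → JPY → EUR.

0.9684 (arbitrage exists)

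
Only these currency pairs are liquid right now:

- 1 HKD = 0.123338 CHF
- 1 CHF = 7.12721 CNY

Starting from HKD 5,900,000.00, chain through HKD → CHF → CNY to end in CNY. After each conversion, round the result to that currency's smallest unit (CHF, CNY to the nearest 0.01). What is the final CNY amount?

CNY 5,186,429.38

HKD 5,900,000.00 × 0.123338 = CHF 727,694.20
CHF 727,694.20 × 7.12721 = CNY 5,186,429.38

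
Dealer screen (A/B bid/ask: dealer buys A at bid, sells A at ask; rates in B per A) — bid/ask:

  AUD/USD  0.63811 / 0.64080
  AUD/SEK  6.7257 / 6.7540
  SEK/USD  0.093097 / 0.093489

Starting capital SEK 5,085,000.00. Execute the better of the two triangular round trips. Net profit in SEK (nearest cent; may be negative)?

Best loop SEK → AUD → USD → SEK:
SEK 5,085,000.00 ÷ 6.7540 (buy AUD at ask) = AUD 752,887.18
AUD 752,887.18 × 0.63811 (sell AUD at bid) = USD 480,424.84
USD 480,424.84 ÷ 0.093489 (buy SEK at ask) = SEK 5,138,838.12

Net profit: SEK 53,838.12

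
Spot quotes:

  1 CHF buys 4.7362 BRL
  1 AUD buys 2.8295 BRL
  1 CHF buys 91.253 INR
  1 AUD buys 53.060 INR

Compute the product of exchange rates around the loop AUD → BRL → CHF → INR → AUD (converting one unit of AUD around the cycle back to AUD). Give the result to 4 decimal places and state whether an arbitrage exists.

1.0274 (arbitrage exists)

Around AUD → BRL → CHF → INR → AUD: 1 × 2.8295 ÷ 4.7362 × 91.253 ÷ 53.060 = 1.027447
Product > 1; profitable direction is AUD → BRL → CHF → INR → AUD.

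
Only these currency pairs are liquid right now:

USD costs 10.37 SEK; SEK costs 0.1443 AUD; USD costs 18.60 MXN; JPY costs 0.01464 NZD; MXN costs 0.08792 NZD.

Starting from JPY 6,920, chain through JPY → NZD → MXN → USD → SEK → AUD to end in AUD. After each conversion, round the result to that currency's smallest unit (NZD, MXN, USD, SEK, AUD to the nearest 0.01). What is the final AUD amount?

AUD 92.70

JPY 6,920 × 0.01464 = NZD 101.31
NZD 101.31 ÷ 0.08792 = MXN 1,152.30
MXN 1,152.30 ÷ 18.60 = USD 61.95
USD 61.95 × 10.37 = SEK 642.42
SEK 642.42 × 0.1443 = AUD 92.70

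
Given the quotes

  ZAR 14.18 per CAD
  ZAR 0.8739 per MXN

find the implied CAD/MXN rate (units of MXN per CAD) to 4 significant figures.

CAD/MXN = 16.23

1 CAD × 14.18 = 14.18 ZAR
14.18 ZAR ÷ 0.8739 = 16.2261 MXN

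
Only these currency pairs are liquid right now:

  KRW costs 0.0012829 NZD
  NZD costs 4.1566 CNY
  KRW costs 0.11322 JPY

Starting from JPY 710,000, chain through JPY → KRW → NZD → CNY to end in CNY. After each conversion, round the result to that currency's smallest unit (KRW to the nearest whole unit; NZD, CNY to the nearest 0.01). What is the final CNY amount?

CNY 33,440.01

JPY 710,000 ÷ 0.11322 = KRW 6,270,977
KRW 6,270,977 × 0.0012829 = NZD 8,045.04
NZD 8,045.04 × 4.1566 = CNY 33,440.01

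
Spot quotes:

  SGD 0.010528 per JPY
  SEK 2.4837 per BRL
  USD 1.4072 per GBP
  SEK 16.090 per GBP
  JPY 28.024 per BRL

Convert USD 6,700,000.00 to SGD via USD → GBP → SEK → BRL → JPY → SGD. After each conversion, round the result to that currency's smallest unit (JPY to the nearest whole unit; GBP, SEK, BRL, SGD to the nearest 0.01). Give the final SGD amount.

USD 6,700,000.00 ÷ 1.4072 = GBP 4,761,227.97
GBP 4,761,227.97 × 16.090 = SEK 76,608,158.04
SEK 76,608,158.04 ÷ 2.4837 = BRL 30,844,368.50
BRL 30,844,368.50 × 28.024 = JPY 864,382,583
JPY 864,382,583 × 0.010528 = SGD 9,100,219.83

SGD 9,100,219.83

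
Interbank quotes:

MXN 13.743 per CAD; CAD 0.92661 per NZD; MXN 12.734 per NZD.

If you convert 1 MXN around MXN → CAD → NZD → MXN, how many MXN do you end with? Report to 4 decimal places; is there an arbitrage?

Around MXN → CAD → NZD → MXN: 1 ÷ 13.743 ÷ 0.92661 × 12.734 = 0.999968
Product ≈ 1 (deviation 0.003%, within rounding noise).

1.0000 (no arbitrage)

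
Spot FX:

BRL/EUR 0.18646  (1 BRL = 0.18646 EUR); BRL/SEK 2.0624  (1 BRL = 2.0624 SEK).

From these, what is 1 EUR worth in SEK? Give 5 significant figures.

EUR/SEK = 11.061

1 EUR ÷ 0.18646 = 5.36308 BRL
5.36308 BRL × 2.0624 = 11.0608 SEK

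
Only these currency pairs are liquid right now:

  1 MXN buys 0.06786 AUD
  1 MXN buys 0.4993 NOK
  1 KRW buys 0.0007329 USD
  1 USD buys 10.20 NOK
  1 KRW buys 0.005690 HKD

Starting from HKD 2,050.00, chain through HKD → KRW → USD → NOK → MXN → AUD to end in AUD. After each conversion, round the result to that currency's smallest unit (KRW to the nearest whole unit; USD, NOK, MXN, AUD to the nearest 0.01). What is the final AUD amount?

AUD 366.05

HKD 2,050.00 ÷ 0.005690 = KRW 360,281
KRW 360,281 × 0.0007329 = USD 264.05
USD 264.05 × 10.20 = NOK 2,693.31
NOK 2,693.31 ÷ 0.4993 = MXN 5,394.17
MXN 5,394.17 × 0.06786 = AUD 366.05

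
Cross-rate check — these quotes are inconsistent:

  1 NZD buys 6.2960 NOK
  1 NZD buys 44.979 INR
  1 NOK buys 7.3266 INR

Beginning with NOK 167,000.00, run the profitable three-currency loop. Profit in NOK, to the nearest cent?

Profit: NOK 4,267.07

Profitable loop is NOK → INR → NZD → NOK:
NOK 167,000.00 × 7.3266 = INR 1,223,542.20
INR 1,223,542.20 ÷ 44.979 = NZD 27,202.52
NZD 27,202.52 × 6.2960 = NOK 171,267.07
Profit = NOK 171,267.07 − NOK 167,000.00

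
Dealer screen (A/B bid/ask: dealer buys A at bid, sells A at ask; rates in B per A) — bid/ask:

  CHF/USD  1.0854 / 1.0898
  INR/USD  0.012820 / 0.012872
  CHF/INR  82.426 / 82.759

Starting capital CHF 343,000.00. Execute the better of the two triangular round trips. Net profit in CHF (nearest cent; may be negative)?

Net profit: CHF 6,480.28

Best loop CHF → USD → INR → CHF:
CHF 343,000.00 × 1.0854 (sell CHF at bid) = USD 372,292.20
USD 372,292.20 ÷ 0.012872 (buy INR at ask) = INR 28,922,638.28
INR 28,922,638.28 ÷ 82.759 (buy CHF at ask) = CHF 349,480.28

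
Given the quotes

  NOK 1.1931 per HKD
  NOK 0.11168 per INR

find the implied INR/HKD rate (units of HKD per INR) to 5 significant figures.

1 INR × 0.11168 = 0.11168 NOK
0.11168 NOK ÷ 1.1931 = 0.0936049 HKD

INR/HKD = 0.093605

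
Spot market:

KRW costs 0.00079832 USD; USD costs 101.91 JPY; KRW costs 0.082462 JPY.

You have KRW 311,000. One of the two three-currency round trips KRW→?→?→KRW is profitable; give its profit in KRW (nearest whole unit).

Profit: KRW 4,225

Profitable loop is KRW → JPY → USD → KRW:
KRW 311,000 × 0.082462 = JPY 25,646
JPY 25,646 ÷ 101.91 = USD 251.65
USD 251.65 ÷ 0.00079832 = KRW 315,225
Profit = KRW 315,225 − KRW 311,000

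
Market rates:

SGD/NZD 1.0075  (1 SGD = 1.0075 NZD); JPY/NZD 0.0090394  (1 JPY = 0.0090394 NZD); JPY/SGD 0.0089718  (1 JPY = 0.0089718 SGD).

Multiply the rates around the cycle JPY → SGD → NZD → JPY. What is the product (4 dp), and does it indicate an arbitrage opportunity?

Around JPY → SGD → NZD → JPY: 1 × 0.0089718 × 1.0075 ÷ 0.0090394 = 0.999966
Product ≈ 1 (deviation 0.003%, within rounding noise).

1.0000 (no arbitrage)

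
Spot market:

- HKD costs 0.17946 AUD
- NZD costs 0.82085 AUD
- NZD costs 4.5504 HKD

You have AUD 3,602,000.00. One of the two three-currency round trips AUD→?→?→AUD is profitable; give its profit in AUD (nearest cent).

Profitable loop is AUD → HKD → NZD → AUD:
AUD 3,602,000.00 ÷ 0.17946 = HKD 20,071,325.09
HKD 20,071,325.09 ÷ 4.5504 = NZD 4,410,892.47
NZD 4,410,892.47 × 0.82085 = AUD 3,620,681.08
Profit = AUD 3,620,681.08 − AUD 3,602,000.00

Profit: AUD 18,681.08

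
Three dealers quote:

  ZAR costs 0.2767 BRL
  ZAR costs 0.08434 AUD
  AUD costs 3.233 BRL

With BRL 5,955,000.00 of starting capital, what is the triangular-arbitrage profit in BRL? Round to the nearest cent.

Profit: BRL 87,986.49

Profitable loop is BRL → AUD → ZAR → BRL:
BRL 5,955,000.00 ÷ 3.233 = AUD 1,841,942.47
AUD 1,841,942.47 ÷ 0.08434 = ZAR 21,839,488.60
ZAR 21,839,488.60 × 0.2767 = BRL 6,042,986.49
Profit = BRL 6,042,986.49 − BRL 5,955,000.00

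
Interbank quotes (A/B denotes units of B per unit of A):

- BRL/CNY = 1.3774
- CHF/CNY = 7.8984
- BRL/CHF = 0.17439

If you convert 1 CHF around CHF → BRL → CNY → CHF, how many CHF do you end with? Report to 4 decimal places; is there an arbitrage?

1.0000 (no arbitrage)

Around CHF → BRL → CNY → CHF: 1 ÷ 0.17439 × 1.3774 ÷ 7.8984 = 0.999999
Product ≈ 1 (deviation 0.000%, within rounding noise).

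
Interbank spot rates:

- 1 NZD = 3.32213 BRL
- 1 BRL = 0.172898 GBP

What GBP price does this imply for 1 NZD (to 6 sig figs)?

1 NZD × 3.32213 = 3.32213 BRL
3.32213 BRL × 0.172898 = 0.57439 GBP

NZD/GBP = 0.574390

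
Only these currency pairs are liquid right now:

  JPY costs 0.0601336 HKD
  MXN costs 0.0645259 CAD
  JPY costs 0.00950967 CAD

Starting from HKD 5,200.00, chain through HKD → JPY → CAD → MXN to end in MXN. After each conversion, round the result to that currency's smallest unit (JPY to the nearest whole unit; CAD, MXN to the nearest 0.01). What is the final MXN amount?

MXN 12,744.34

HKD 5,200.00 ÷ 0.0601336 = JPY 86,474
JPY 86,474 × 0.00950967 = CAD 822.34
CAD 822.34 ÷ 0.0645259 = MXN 12,744.34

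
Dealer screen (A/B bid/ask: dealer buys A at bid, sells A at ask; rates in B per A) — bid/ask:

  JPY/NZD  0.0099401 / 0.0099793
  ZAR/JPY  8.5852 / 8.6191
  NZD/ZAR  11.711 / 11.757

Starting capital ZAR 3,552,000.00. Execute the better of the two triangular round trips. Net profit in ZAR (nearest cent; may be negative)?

Best loop ZAR → JPY → NZD → ZAR:
ZAR 3,552,000.00 × 8.5852 (sell ZAR at bid) = JPY 30,494,630
JPY 30,494,630 × 0.0099401 (sell JPY at bid) = NZD 303,119.68
NZD 303,119.68 × 11.711 (sell NZD at bid) = ZAR 3,549,834.52

Net result: ZAR -2,165.48 (no profitable arbitrage after spreads)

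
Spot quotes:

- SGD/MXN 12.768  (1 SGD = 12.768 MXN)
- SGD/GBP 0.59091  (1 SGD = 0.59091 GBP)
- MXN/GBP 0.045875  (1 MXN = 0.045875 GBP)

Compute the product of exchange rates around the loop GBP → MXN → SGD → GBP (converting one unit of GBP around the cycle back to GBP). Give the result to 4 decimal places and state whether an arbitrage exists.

1.0088 (arbitrage exists)

Around GBP → MXN → SGD → GBP: 1 ÷ 0.045875 ÷ 12.768 × 0.59091 = 1.008840
Product > 1; profitable direction is GBP → MXN → SGD → GBP.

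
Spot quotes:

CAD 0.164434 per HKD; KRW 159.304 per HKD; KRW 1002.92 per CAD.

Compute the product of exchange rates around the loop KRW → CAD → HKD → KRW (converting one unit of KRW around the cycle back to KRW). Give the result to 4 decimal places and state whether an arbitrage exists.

0.9660 (arbitrage exists)

Around KRW → CAD → HKD → KRW: 1 ÷ 1002.92 ÷ 0.164434 × 159.304 = 0.965981
Product < 1; profitable direction is KRW → HKD → CAD → KRW.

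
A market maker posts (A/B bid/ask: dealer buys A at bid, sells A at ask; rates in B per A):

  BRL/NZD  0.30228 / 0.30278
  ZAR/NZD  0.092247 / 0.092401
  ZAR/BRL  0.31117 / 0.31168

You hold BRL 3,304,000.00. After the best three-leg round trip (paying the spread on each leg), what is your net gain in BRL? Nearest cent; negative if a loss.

Net profit: BRL 59,337.90

Best loop BRL → NZD → ZAR → BRL:
BRL 3,304,000.00 × 0.30228 (sell BRL at bid) = NZD 998,733.12
NZD 998,733.12 ÷ 0.092401 (buy ZAR at ask) = ZAR 10,808,683.02
ZAR 10,808,683.02 × 0.31117 (sell ZAR at bid) = BRL 3,363,337.90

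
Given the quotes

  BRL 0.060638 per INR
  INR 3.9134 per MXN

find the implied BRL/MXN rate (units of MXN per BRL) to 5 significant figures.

BRL/MXN = 4.2141

1 BRL ÷ 0.060638 = 16.4913 INR
16.4913 INR ÷ 3.9134 = 4.21406 MXN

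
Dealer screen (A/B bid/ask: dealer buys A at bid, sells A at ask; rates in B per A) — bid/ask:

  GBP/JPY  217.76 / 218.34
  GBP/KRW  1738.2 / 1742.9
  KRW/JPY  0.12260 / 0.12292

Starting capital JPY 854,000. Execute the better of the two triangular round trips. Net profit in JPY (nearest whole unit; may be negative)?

Net profit: JPY 14,042

Best loop JPY → KRW → GBP → JPY:
JPY 854,000 ÷ 0.12292 (buy KRW at ask) = KRW 6,947,608
KRW 6,947,608 ÷ 1742.9 (buy GBP at ask) = GBP 3,986.23
GBP 3,986.23 × 217.76 (sell GBP at bid) = JPY 868,042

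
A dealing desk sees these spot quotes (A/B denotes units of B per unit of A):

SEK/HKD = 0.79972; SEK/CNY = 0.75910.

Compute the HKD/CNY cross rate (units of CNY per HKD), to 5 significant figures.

1 HKD ÷ 0.79972 = 1.25044 SEK
1.25044 SEK × 0.75910 = 0.949207 CNY

HKD/CNY = 0.94921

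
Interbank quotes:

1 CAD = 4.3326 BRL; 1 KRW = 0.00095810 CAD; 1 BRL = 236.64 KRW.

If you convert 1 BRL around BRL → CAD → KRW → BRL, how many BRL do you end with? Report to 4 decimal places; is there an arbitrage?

1.0180 (arbitrage exists)

Around BRL → CAD → KRW → BRL: 1 ÷ 4.3326 ÷ 0.00095810 ÷ 236.64 = 1.018011
Product > 1; profitable direction is BRL → CAD → KRW → BRL.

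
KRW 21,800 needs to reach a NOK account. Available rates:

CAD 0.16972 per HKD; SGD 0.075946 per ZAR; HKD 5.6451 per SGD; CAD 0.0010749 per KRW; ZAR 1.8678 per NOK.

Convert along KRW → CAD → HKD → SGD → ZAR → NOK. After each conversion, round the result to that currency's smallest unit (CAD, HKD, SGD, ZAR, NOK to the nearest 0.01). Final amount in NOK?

KRW 21,800 × 0.0010749 = CAD 23.43
CAD 23.43 ÷ 0.16972 = HKD 138.05
HKD 138.05 ÷ 5.6451 = SGD 24.45
SGD 24.45 ÷ 0.075946 = ZAR 321.94
ZAR 321.94 ÷ 1.8678 = NOK 172.36

NOK 172.36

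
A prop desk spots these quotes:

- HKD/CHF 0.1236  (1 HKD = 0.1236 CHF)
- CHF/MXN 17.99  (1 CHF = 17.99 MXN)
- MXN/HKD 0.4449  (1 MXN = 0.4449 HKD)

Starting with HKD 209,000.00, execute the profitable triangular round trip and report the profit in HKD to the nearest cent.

Profit: HKD 2,268.26

Profitable loop is HKD → MXN → CHF → HKD:
HKD 209,000.00 ÷ 0.4449 = MXN 469,768.49
MXN 469,768.49 ÷ 17.99 = CHF 26,112.76
CHF 26,112.76 ÷ 0.1236 = HKD 211,268.26
Profit = HKD 211,268.26 − HKD 209,000.00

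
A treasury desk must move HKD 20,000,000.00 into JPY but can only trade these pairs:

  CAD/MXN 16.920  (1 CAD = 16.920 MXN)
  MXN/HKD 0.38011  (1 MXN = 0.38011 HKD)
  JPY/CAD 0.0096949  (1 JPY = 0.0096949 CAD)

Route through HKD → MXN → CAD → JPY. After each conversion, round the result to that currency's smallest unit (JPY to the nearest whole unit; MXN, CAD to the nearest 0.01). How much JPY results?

HKD 20,000,000.00 ÷ 0.38011 = MXN 52,616,347.90
MXN 52,616,347.90 ÷ 16.920 = CAD 3,109,713.23
CAD 3,109,713.23 ÷ 0.0096949 = JPY 320,757,639

JPY 320,757,639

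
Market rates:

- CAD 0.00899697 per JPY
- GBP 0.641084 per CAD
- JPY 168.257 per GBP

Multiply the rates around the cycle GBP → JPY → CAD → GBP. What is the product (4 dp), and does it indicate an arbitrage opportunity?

Around GBP → JPY → CAD → GBP: 1 × 168.257 × 0.00899697 × 0.641084 = 0.970475
Product < 1; profitable direction is GBP → CAD → JPY → GBP.

0.9705 (arbitrage exists)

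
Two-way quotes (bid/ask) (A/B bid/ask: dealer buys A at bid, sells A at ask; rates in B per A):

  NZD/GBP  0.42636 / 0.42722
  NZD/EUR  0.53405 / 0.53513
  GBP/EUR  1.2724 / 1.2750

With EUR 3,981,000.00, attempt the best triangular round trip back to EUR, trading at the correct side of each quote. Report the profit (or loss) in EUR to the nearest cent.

Best loop EUR → NZD → GBP → EUR:
EUR 3,981,000.00 ÷ 0.53513 (buy NZD at ask) = NZD 7,439,313.81
NZD 7,439,313.81 × 0.42636 (sell NZD at bid) = GBP 3,171,825.84
GBP 3,171,825.84 × 1.2724 (sell GBP at bid) = EUR 4,035,831.19

Net profit: EUR 54,831.19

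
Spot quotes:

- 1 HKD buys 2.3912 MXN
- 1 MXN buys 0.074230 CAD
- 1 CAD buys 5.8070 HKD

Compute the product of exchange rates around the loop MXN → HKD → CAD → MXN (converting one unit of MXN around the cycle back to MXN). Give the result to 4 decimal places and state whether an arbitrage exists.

Around MXN → HKD → CAD → MXN: 1 ÷ 2.3912 ÷ 5.8070 ÷ 0.074230 = 0.970181
Product < 1; profitable direction is MXN → CAD → HKD → MXN.

0.9702 (arbitrage exists)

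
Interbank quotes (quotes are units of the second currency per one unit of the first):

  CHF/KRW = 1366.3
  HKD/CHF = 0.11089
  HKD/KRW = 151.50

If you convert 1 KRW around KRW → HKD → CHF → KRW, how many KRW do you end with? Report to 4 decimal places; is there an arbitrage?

Around KRW → HKD → CHF → KRW: 1 ÷ 151.50 × 0.11089 × 1366.3 = 1.000059
Product ≈ 1 (deviation 0.006%, within rounding noise).

1.0001 (no arbitrage)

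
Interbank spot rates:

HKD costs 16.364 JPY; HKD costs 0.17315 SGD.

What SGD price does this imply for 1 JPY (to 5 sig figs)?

JPY/SGD = 0.010581

1 JPY ÷ 16.364 = 0.0611098 HKD
0.0611098 HKD × 0.17315 = 0.0105812 SGD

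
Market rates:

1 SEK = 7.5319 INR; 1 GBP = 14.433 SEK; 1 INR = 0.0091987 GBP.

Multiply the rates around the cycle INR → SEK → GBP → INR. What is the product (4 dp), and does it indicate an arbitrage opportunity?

Around INR → SEK → GBP → INR: 1 ÷ 7.5319 ÷ 14.433 ÷ 0.0091987 = 1.000029
Product ≈ 1 (deviation 0.003%, within rounding noise).

1.0000 (no arbitrage)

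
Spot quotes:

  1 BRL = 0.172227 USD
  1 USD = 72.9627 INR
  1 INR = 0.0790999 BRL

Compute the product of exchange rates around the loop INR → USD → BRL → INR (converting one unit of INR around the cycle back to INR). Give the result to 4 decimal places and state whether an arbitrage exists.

1.0061 (arbitrage exists)

Around INR → USD → BRL → INR: 1 ÷ 72.9627 ÷ 0.172227 ÷ 0.0790999 = 1.006055
Product > 1; profitable direction is INR → USD → BRL → INR.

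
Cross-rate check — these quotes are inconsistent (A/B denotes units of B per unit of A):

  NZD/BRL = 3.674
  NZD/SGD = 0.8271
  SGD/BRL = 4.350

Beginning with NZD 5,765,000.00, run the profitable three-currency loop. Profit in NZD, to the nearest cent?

Profit: NZD 121,961.37

Profitable loop is NZD → BRL → SGD → NZD:
NZD 5,765,000.00 × 3.674 = BRL 21,180,610.00
BRL 21,180,610.00 ÷ 4.350 = SGD 4,869,105.75
SGD 4,869,105.75 ÷ 0.8271 = NZD 5,886,961.37
Profit = NZD 5,886,961.37 − NZD 5,765,000.00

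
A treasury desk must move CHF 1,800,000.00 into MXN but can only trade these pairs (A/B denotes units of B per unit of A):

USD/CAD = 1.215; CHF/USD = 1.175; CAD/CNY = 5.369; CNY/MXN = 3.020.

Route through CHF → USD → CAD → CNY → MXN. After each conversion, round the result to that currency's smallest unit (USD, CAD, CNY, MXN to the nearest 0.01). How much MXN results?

MXN 41,666,497.63

CHF 1,800,000.00 × 1.175 = USD 2,115,000.00
USD 2,115,000.00 × 1.215 = CAD 2,569,725.00
CAD 2,569,725.00 × 5.369 = CNY 13,796,853.52
CNY 13,796,853.52 × 3.020 = MXN 41,666,497.63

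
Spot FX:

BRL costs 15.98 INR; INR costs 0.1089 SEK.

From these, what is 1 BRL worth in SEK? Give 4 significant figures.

1 BRL × 15.98 = 15.98 INR
15.98 INR × 0.1089 = 1.74022 SEK

BRL/SEK = 1.740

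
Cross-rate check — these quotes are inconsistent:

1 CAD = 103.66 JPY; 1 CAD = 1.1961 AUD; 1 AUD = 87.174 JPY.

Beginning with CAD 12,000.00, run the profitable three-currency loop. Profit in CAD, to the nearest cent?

Profit: CAD 70.48

Profitable loop is CAD → AUD → JPY → CAD:
CAD 12,000.00 × 1.1961 = AUD 14,353.20
AUD 14,353.20 × 87.174 = JPY 1,251,226
JPY 1,251,226 ÷ 103.66 = CAD 12,070.48
Profit = CAD 12,070.48 − CAD 12,000.00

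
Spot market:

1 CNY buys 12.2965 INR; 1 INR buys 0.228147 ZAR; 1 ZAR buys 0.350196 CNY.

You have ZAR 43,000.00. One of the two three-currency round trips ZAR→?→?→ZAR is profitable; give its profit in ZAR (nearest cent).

Profitable loop is ZAR → INR → CNY → ZAR:
ZAR 43,000.00 ÷ 0.228147 = INR 188,474.97
INR 188,474.97 ÷ 12.2965 = CNY 15,327.53
CNY 15,327.53 ÷ 0.350196 = ZAR 43,768.43
Profit = ZAR 43,768.43 − ZAR 43,000.00

Profit: ZAR 768.43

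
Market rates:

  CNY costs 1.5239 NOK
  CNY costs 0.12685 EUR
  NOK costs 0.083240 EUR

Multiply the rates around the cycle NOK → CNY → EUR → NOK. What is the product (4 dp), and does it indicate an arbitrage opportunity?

1.0000 (no arbitrage)

Around NOK → CNY → EUR → NOK: 1 ÷ 1.5239 × 0.12685 ÷ 0.083240 = 1.000004
Product ≈ 1 (deviation 0.000%, within rounding noise).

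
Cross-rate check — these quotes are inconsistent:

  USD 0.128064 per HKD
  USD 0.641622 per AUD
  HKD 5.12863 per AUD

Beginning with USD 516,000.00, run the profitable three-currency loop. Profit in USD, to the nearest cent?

Profitable loop is USD → AUD → HKD → USD:
USD 516,000.00 ÷ 0.641622 = AUD 804,211.83
AUD 804,211.83 × 5.12863 = HKD 4,124,504.90
HKD 4,124,504.90 × 0.128064 = USD 528,200.59
Profit = USD 528,200.59 − USD 516,000.00

Profit: USD 12,200.59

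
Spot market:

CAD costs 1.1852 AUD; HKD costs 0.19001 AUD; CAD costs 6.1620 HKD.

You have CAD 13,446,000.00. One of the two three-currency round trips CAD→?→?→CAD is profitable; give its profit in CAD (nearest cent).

Profitable loop is CAD → AUD → HKD → CAD:
CAD 13,446,000.00 × 1.1852 = AUD 15,936,199.20
AUD 15,936,199.20 ÷ 0.19001 = HKD 83,870,318.40
HKD 83,870,318.40 ÷ 6.1620 = CAD 13,610,892.31
Profit = CAD 13,610,892.31 − CAD 13,446,000.00

Profit: CAD 164,892.31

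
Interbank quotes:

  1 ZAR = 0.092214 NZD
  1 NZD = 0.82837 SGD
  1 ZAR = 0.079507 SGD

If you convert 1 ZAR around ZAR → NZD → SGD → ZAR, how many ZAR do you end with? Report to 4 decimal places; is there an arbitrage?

0.9608 (arbitrage exists)

Around ZAR → NZD → SGD → ZAR: 1 × 0.092214 × 0.82837 ÷ 0.079507 = 0.960762
Product < 1; profitable direction is ZAR → SGD → NZD → ZAR.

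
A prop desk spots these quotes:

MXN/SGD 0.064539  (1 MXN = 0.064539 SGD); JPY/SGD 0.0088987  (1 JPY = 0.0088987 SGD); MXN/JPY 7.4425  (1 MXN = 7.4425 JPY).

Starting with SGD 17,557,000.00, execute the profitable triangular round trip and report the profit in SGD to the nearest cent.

Profit: SGD 459,626.95

Profitable loop is SGD → MXN → JPY → SGD:
SGD 17,557,000.00 ÷ 0.064539 = MXN 272,037,062.86
MXN 272,037,062.86 × 7.4425 = JPY 2,024,635,840
JPY 2,024,635,840 × 0.0088987 = SGD 18,016,626.95
Profit = SGD 18,016,626.95 − SGD 17,557,000.00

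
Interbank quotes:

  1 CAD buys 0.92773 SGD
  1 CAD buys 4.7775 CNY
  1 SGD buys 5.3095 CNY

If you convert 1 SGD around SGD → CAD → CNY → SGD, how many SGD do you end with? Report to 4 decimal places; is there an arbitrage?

Around SGD → CAD → CNY → SGD: 1 ÷ 0.92773 × 4.7775 ÷ 5.3095 = 0.969897
Product < 1; profitable direction is SGD → CNY → CAD → SGD.

0.9699 (arbitrage exists)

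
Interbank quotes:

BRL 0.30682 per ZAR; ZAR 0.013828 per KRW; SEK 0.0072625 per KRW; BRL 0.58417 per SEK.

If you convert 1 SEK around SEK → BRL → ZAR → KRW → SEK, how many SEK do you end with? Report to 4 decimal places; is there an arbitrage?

1.0000 (no arbitrage)

Around SEK → BRL → ZAR → KRW → SEK: 1 × 0.58417 ÷ 0.30682 ÷ 0.013828 × 0.0072625 = 0.999959
Product ≈ 1 (deviation 0.004%, within rounding noise).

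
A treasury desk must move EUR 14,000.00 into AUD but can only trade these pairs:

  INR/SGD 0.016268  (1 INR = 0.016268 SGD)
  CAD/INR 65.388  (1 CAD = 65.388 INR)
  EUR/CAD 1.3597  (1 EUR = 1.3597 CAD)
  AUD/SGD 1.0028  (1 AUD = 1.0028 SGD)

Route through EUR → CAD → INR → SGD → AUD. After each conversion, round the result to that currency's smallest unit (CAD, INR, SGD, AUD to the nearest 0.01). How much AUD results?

AUD 20,192.45

EUR 14,000.00 × 1.3597 = CAD 19,035.80
CAD 19,035.80 × 65.388 = INR 1,244,712.89
INR 1,244,712.89 × 0.016268 = SGD 20,248.99
SGD 20,248.99 ÷ 1.0028 = AUD 20,192.45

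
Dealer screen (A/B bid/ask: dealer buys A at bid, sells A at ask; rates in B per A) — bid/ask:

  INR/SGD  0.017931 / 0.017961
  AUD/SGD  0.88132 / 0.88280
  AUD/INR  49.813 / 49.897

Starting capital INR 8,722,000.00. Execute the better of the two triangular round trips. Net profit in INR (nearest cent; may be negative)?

Best loop INR → SGD → AUD → INR:
INR 8,722,000.00 × 0.017931 (sell INR at bid) = SGD 156,394.18
SGD 156,394.18 ÷ 0.88280 (buy AUD at ask) = AUD 177,156.98
AUD 177,156.98 × 49.813 (sell AUD at bid) = INR 8,824,720.65

Net profit: INR 102,720.65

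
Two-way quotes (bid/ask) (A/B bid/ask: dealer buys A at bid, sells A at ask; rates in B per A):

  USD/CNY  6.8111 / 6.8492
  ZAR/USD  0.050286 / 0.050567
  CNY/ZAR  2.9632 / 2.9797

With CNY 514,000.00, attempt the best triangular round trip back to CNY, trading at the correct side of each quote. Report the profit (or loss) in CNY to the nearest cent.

Best loop CNY → ZAR → USD → CNY:
CNY 514,000.00 × 2.9632 (sell CNY at bid) = ZAR 1,523,084.80
ZAR 1,523,084.80 × 0.050286 (sell ZAR at bid) = USD 76,589.84
USD 76,589.84 × 6.8111 (sell USD at bid) = CNY 521,661.07

Net profit: CNY 7,661.07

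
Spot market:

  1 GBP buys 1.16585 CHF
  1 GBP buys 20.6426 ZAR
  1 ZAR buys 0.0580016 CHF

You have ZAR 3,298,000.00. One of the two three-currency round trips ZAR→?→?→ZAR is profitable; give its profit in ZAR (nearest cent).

Profitable loop is ZAR → CHF → GBP → ZAR:
ZAR 3,298,000.00 × 0.0580016 = CHF 191,289.28
CHF 191,289.28 ÷ 1.16585 = GBP 164,077.09
GBP 164,077.09 × 20.6426 = ZAR 3,386,977.76
Profit = ZAR 3,386,977.76 − ZAR 3,298,000.00

Profit: ZAR 88,977.76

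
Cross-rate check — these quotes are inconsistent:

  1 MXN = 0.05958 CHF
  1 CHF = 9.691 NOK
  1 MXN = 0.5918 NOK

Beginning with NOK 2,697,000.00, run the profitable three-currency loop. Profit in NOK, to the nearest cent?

Profit: NOK 67,310.45

Profitable loop is NOK → CHF → MXN → NOK:
NOK 2,697,000.00 ÷ 9.691 = CHF 278,299.45
CHF 278,299.45 ÷ 0.05958 = MXN 4,671,021.37
MXN 4,671,021.37 × 0.5918 = NOK 2,764,310.45
Profit = NOK 2,764,310.45 − NOK 2,697,000.00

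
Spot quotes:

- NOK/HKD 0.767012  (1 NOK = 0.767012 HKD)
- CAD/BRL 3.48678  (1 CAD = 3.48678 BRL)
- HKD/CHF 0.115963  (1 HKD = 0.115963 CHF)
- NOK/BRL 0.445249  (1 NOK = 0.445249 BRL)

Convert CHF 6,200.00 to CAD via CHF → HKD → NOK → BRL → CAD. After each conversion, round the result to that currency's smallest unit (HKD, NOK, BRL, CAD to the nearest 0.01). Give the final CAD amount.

CAD 8,901.20

CHF 6,200.00 ÷ 0.115963 = HKD 53,465.33
HKD 53,465.33 ÷ 0.767012 = NOK 69,705.99
NOK 69,705.99 × 0.445249 = BRL 31,036.52
BRL 31,036.52 ÷ 3.48678 = CAD 8,901.20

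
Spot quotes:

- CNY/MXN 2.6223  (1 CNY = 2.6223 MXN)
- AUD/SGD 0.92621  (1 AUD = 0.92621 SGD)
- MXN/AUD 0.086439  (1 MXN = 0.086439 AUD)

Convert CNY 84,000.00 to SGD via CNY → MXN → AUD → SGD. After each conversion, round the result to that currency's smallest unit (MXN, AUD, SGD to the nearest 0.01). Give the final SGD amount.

SGD 17,635.22

CNY 84,000.00 × 2.6223 = MXN 220,273.20
MXN 220,273.20 × 0.086439 = AUD 19,040.20
AUD 19,040.20 × 0.92621 = SGD 17,635.22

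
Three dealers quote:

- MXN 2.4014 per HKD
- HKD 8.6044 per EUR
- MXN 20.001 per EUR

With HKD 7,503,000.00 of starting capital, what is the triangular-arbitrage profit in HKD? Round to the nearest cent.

Profitable loop is HKD → MXN → EUR → HKD:
HKD 7,503,000.00 × 2.4014 = MXN 18,017,704.20
MXN 18,017,704.20 ÷ 20.001 = EUR 900,840.17
EUR 900,840.17 × 8.6044 = HKD 7,751,189.14
Profit = HKD 7,751,189.14 − HKD 7,503,000.00

Profit: HKD 248,189.14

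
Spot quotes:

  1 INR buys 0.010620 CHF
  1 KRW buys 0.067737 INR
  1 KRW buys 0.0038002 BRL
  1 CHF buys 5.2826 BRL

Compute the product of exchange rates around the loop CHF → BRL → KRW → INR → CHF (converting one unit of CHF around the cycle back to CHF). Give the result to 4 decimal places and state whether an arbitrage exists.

Around CHF → BRL → KRW → INR → CHF: 1 × 5.2826 ÷ 0.0038002 × 0.067737 × 0.010620 = 0.999981
Product ≈ 1 (deviation 0.002%, within rounding noise).

1.0000 (no arbitrage)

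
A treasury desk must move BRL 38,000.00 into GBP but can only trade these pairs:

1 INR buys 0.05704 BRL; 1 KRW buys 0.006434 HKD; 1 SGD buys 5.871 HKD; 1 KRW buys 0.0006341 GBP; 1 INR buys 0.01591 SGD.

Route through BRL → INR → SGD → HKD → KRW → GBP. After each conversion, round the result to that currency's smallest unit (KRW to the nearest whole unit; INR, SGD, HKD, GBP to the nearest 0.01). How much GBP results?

BRL 38,000.00 ÷ 0.05704 = INR 666,199.16
INR 666,199.16 × 0.01591 = SGD 10,599.23
SGD 10,599.23 × 5.871 = HKD 62,228.08
HKD 62,228.08 ÷ 0.006434 = KRW 9,671,756
KRW 9,671,756 × 0.0006341 = GBP 6,132.86

GBP 6,132.86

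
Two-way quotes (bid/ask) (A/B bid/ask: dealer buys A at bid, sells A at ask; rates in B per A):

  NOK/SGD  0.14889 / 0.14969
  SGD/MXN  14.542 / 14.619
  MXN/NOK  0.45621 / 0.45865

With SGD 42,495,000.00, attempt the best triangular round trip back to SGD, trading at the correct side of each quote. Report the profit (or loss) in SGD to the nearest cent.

Net result: SGD -155,475.02 (no profitable arbitrage after spreads)

Best loop SGD → NOK → MXN → SGD:
SGD 42,495,000.00 ÷ 0.14969 (buy NOK at ask) = NOK 283,886,699.18
NOK 283,886,699.18 ÷ 0.45865 (buy MXN at ask) = MXN 618,961,515.71
MXN 618,961,515.71 ÷ 14.619 (buy SGD at ask) = SGD 42,339,524.98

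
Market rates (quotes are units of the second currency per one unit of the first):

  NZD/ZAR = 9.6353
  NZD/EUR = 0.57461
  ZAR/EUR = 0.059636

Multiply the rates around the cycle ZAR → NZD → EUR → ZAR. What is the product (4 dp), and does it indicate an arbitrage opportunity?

1.0000 (no arbitrage)

Around ZAR → NZD → EUR → ZAR: 1 ÷ 9.6353 × 0.57461 ÷ 0.059636 = 0.999999
Product ≈ 1 (deviation 0.000%, within rounding noise).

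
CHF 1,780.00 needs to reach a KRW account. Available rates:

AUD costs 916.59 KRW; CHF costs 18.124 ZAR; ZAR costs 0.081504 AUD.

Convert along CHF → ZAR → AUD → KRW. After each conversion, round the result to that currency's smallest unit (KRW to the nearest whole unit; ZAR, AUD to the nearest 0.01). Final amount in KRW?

CHF 1,780.00 × 18.124 = ZAR 32,260.72
ZAR 32,260.72 × 0.081504 = AUD 2,629.38
AUD 2,629.38 × 916.59 = KRW 2,410,063

KRW 2,410,063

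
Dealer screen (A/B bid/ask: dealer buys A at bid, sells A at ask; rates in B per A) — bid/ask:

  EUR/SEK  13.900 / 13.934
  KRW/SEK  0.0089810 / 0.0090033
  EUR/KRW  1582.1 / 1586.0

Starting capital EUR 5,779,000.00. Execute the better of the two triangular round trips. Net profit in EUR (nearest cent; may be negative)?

Net profit: EUR 113,987.44

Best loop EUR → KRW → SEK → EUR:
EUR 5,779,000.00 × 1582.1 (sell EUR at bid) = KRW 9,142,955,900
KRW 9,142,955,900 × 0.0089810 (sell KRW at bid) = SEK 82,112,886.94
SEK 82,112,886.94 ÷ 13.934 (buy EUR at ask) = EUR 5,892,987.44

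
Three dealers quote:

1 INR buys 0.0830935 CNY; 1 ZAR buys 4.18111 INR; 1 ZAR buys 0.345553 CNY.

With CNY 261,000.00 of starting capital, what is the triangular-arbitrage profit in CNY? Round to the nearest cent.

Profitable loop is CNY → ZAR → INR → CNY:
CNY 261,000.00 ÷ 0.345553 = ZAR 755,311.05
ZAR 755,311.05 × 4.18111 = INR 3,158,038.59
INR 3,158,038.59 × 0.0830935 = CNY 262,412.48
Profit = CNY 262,412.48 − CNY 261,000.00

Profit: CNY 1,412.48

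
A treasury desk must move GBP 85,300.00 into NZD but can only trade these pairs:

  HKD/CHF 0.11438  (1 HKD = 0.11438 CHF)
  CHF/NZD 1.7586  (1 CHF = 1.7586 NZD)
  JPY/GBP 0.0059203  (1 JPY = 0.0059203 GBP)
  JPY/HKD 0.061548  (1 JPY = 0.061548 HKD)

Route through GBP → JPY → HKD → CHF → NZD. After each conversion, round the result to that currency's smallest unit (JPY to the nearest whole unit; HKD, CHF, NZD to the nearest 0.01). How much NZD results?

GBP 85,300.00 ÷ 0.0059203 = JPY 14,408,054
JPY 14,408,054 × 0.061548 = HKD 886,786.91
HKD 886,786.91 × 0.11438 = CHF 101,430.69
CHF 101,430.69 × 1.7586 = NZD 178,376.01

NZD 178,376.01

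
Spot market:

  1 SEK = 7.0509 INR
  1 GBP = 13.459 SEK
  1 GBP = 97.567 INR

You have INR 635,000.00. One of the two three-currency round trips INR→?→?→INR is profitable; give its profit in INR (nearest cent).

Profit: INR 17,858.90

Profitable loop is INR → SEK → GBP → INR:
INR 635,000.00 ÷ 7.0509 = SEK 90,059.43
SEK 90,059.43 ÷ 13.459 = GBP 6,691.39
GBP 6,691.39 × 97.567 = INR 652,858.90
Profit = INR 652,858.90 − INR 635,000.00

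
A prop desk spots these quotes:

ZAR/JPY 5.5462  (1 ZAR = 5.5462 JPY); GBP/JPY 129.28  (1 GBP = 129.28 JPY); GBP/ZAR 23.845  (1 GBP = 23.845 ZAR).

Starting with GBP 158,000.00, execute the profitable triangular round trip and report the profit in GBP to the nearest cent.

Profit: GBP 3,628.74

Profitable loop is GBP → ZAR → JPY → GBP:
GBP 158,000.00 × 23.845 = ZAR 3,767,510.00
ZAR 3,767,510.00 × 5.5462 = JPY 20,895,364
JPY 20,895,364 ÷ 129.28 = GBP 161,628.74
Profit = GBP 161,628.74 − GBP 158,000.00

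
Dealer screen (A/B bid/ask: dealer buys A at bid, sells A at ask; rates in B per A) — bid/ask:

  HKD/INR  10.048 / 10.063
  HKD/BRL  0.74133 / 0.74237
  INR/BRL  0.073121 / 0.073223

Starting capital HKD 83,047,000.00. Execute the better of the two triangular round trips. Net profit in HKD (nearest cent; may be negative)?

Net profit: HKD 505,708.54

Best loop HKD → BRL → INR → HKD:
HKD 83,047,000.00 × 0.74133 (sell HKD at bid) = BRL 61,565,232.51
BRL 61,565,232.51 ÷ 0.073223 (buy INR at ask) = INR 840,790,906.00
INR 840,790,906.00 ÷ 10.063 (buy HKD at ask) = HKD 83,552,708.54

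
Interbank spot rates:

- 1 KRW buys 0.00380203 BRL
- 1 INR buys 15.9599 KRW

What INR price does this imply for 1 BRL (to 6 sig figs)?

BRL/INR = 16.4799

1 BRL ÷ 0.00380203 = 263.017 KRW
263.017 KRW ÷ 15.9599 = 16.4799 INR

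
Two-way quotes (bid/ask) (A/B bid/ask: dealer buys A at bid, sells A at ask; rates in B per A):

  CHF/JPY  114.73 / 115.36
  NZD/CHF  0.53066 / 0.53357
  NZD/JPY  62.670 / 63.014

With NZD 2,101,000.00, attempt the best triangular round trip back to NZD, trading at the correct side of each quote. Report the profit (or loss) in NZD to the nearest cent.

Net profit: NZD 38,139.45

Best loop NZD → JPY → CHF → NZD:
NZD 2,101,000.00 × 62.670 (sell NZD at bid) = JPY 131,669,670
JPY 131,669,670 ÷ 115.36 (buy CHF at ask) = CHF 1,141,380.63
CHF 1,141,380.63 ÷ 0.53357 (buy NZD at ask) = NZD 2,139,139.45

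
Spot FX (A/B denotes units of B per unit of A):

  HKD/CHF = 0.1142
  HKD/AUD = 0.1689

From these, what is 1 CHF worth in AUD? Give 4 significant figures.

1 CHF ÷ 0.1142 = 8.75657 HKD
8.75657 HKD × 0.1689 = 1.47898 AUD

CHF/AUD = 1.479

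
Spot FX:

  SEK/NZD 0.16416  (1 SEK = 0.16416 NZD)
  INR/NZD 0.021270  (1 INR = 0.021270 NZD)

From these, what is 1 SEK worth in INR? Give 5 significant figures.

1 SEK × 0.16416 = 0.16416 NZD
0.16416 NZD ÷ 0.021270 = 7.71791 INR

SEK/INR = 7.7179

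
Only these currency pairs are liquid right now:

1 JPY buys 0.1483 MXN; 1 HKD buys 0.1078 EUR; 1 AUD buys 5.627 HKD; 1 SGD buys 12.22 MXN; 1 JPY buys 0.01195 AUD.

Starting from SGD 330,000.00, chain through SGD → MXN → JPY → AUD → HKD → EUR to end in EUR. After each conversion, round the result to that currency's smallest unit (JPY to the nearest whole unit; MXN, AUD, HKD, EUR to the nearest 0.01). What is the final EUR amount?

SGD 330,000.00 × 12.22 = MXN 4,032,600.00
MXN 4,032,600.00 ÷ 0.1483 = JPY 27,192,178
JPY 27,192,178 × 0.01195 = AUD 324,946.53
AUD 324,946.53 × 5.627 = HKD 1,828,474.12
HKD 1,828,474.12 × 0.1078 = EUR 197,109.51

EUR 197,109.51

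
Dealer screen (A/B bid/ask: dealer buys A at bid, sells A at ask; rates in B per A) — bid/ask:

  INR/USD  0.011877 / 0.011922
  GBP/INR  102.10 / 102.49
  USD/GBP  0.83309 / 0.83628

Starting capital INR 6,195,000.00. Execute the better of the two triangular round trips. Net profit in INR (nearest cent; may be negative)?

Net profit: INR 63,434.78

Best loop INR → USD → GBP → INR:
INR 6,195,000.00 × 0.011877 (sell INR at bid) = USD 73,578.01
USD 73,578.01 × 0.83309 (sell USD at bid) = GBP 61,297.11
GBP 61,297.11 × 102.10 (sell GBP at bid) = INR 6,258,434.78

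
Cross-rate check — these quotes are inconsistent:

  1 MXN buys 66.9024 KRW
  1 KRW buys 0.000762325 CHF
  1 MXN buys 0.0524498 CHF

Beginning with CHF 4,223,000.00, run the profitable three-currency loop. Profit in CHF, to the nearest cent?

Profit: CHF 119,932.29

Profitable loop is CHF → KRW → MXN → CHF:
CHF 4,223,000.00 ÷ 0.000762325 = KRW 5,539,632,047
KRW 5,539,632,047 ÷ 66.9024 = MXN 82,801,693.91
MXN 82,801,693.91 × 0.0524498 = CHF 4,342,932.29
Profit = CHF 4,342,932.29 − CHF 4,223,000.00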